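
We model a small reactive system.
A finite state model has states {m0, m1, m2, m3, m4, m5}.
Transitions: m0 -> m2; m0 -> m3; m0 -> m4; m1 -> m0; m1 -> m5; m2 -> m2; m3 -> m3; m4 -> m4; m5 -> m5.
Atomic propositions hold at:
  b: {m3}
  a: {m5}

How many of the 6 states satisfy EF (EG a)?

2

EG a: greatest fixpoint, start Z0 = {m5}, keep only states in Sat with some successor in Z. Already a fixed point.
Sat(EG a) = {m5}
EF (EG a): least fixpoint, start Z0 = {m5}, add states with some successor in Z. Z1 = {m1, m5}; fixed.
Sat(EF (EG a)) = {m1, m5}
|Sat(EF (EG a))| = |{m1, m5}| = 2.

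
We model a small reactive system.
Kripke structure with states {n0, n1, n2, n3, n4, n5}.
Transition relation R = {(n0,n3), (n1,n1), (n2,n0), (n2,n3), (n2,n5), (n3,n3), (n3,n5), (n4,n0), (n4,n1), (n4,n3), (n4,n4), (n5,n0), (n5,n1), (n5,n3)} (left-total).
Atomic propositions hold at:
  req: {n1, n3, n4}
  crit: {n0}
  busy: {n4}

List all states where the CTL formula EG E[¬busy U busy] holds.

{n4}

Sat(¬busy) = {n0, n1, n2, n3, n5}
E[¬busy U busy]: least fixpoint, start Z0 = Sat(busy) = {n4}, add states in Sat(¬busy) with some successor in Z. Already a fixed point.
Sat(E[¬busy U busy]) = {n4}
EG E[¬busy U busy]: greatest fixpoint, start Z0 = {n4}, keep only states in Sat with some successor in Z. Already a fixed point.
Sat(EG E[¬busy U busy]) = {n4}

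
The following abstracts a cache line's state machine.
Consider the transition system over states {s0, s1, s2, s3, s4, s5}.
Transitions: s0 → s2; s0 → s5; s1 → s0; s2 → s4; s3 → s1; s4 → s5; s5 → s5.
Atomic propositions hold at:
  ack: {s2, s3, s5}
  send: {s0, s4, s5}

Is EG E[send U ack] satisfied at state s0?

E[send U ack]: least fixpoint, start Z0 = Sat(ack) = {s2, s3, s5}, add states in Sat(send) with some successor in Z. Z1 = {s0, s2, s3, s4, s5}; fixed.
Sat(E[send U ack]) = {s0, s2, s3, s4, s5}
EG E[send U ack]: greatest fixpoint, start Z0 = {s0, s2, s3, s4, s5}, keep only states in Sat with some successor in Z. Z1 = {s0, s2, s4, s5}; fixed.
Sat(EG E[send U ack]) = {s0, s2, s4, s5}
s0 ∈ Sat(EG E[send U ack]) = {s0, s2, s4, s5}, so the formula holds at s0.

Yes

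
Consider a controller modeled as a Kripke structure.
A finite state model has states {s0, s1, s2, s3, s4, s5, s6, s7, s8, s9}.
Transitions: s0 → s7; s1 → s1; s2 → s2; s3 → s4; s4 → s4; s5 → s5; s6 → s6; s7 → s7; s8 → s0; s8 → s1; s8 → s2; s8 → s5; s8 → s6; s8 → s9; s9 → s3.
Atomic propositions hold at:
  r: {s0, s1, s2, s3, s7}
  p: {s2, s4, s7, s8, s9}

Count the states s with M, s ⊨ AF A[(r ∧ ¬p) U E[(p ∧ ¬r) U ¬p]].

Sat(¬p) = {s0, s1, s3, s5, s6}
Sat(r ∧ ¬p) = {s0, s1, s3}
Sat(¬r) = {s4, s5, s6, s8, s9}
Sat(p ∧ ¬r) = {s4, s8, s9}
E[(p ∧ ¬r) U ¬p]: least fixpoint, start Z0 = Sat(¬p) = {s0, s1, s3, s5, s6}, add states in Sat(p ∧ ¬r) with some successor in Z. Z1 = {s0, s1, s3, s5, s6, s8, s9}; fixed.
Sat(E[(p ∧ ¬r) U ¬p]) = {s0, s1, s3, s5, s6, s8, s9}
A[(r ∧ ¬p) U E[(p ∧ ¬r) U ¬p]]: least fixpoint, start Z0 = Sat(E[(p ∧ ¬r) U ¬p]) = {s0, s1, s3, s5, s6, s8, s9}, add states in Sat(r ∧ ¬p) with every successor in Z. Already a fixed point.
Sat(A[(r ∧ ¬p) U E[(p ∧ ¬r) U ¬p]]) = {s0, s1, s3, s5, s6, s8, s9}
AF A[(r ∧ ¬p) U E[(p ∧ ¬r) U ¬p]]: least fixpoint, start Z0 = {s0, s1, s3, s5, s6, s8, s9}, add states with every successor in Z. Already a fixed point.
Sat(AF A[(r ∧ ¬p) U E[(p ∧ ¬r) U ¬p]]) = {s0, s1, s3, s5, s6, s8, s9}
|Sat(AF A[(r ∧ ¬p) U E[(p ∧ ¬r) U ¬p]])| = |{s0, s1, s3, s5, s6, s8, s9}| = 7.

7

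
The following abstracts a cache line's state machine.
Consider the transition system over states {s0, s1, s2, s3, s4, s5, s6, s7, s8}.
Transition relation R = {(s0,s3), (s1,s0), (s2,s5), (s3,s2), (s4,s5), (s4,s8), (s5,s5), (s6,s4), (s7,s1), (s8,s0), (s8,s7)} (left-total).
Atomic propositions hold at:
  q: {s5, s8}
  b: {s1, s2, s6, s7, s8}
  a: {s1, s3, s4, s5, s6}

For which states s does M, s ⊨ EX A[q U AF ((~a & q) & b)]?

{s4}

Sat(~a) = {s0, s2, s7, s8}
Sat(~a & q) = {s8}
Sat((~a & q) & b) = {s8}
AF ((~a & q) & b): least fixpoint, start Z0 = {s8}, add states with every successor in Z. Already a fixed point.
Sat(AF ((~a & q) & b)) = {s8}
A[q U AF ((~a & q) & b)]: least fixpoint, start Z0 = Sat(AF ((~a & q) & b)) = {s8}, add states in Sat(q) with every successor in Z. Already a fixed point.
Sat(A[q U AF ((~a & q) & b)]) = {s8}
Sat(EX A[q U AF ((~a & q) & b)]) = {s : some successor in {s8}} = {s4}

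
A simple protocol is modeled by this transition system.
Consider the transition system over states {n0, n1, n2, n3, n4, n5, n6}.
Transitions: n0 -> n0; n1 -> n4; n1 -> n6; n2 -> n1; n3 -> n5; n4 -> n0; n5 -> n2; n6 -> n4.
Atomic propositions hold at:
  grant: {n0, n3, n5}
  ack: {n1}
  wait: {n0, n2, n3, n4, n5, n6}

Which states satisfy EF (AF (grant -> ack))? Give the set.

Sat(grant -> ack) = {n1, n2, n4, n6}
AF (grant -> ack): least fixpoint, start Z0 = {n1, n2, n4, n6}, add states with every successor in Z. Z1 = {n1, n2, n4, n5, n6}; Z2 = {n1, n2, n3, n4, n5, n6}; fixed.
Sat(AF (grant -> ack)) = {n1, n2, n3, n4, n5, n6}
EF (AF (grant -> ack)): least fixpoint, start Z0 = {n1, n2, n3, n4, n5, n6}, add states with some successor in Z. Already a fixed point.
Sat(EF (AF (grant -> ack))) = {n1, n2, n3, n4, n5, n6}

{n1, n2, n3, n4, n5, n6}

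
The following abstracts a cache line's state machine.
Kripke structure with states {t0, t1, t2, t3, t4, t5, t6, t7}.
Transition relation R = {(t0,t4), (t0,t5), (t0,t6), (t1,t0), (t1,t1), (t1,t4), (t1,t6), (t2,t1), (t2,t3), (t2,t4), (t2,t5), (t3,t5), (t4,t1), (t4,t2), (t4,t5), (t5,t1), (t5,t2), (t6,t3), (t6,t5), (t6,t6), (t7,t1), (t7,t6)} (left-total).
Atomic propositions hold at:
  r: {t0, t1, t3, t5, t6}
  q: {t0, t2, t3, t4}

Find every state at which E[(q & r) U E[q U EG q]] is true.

Sat(q & r) = {t0, t3}
EG q: greatest fixpoint, start Z0 = {t0, t2, t3, t4}, keep only states in Sat with some successor in Z. Z1 = {t0, t2, t4}; fixed.
Sat(EG q) = {t0, t2, t4}
E[q U EG q]: least fixpoint, start Z0 = Sat(EG q) = {t0, t2, t4}, add states in Sat(q) with some successor in Z. Already a fixed point.
Sat(E[q U EG q]) = {t0, t2, t4}
E[(q & r) U E[q U EG q]]: least fixpoint, start Z0 = Sat(E[q U EG q]) = {t0, t2, t4}, add states in Sat(q & r) with some successor in Z. Already a fixed point.
Sat(E[(q & r) U E[q U EG q]]) = {t0, t2, t4}

{t0, t2, t4}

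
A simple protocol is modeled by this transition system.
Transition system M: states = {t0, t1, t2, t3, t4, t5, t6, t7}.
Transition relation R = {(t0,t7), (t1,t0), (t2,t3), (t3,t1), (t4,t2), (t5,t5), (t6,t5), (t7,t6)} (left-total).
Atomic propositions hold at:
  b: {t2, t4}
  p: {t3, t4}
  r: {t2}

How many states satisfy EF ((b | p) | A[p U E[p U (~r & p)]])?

3

Sat(b | p) = {t2, t3, t4}
Sat(~r) = {t0, t1, t3, t4, t5, t6, t7}
Sat(~r & p) = {t3, t4}
E[p U (~r & p)]: least fixpoint, start Z0 = Sat((~r & p)) = {t3, t4}, add states in Sat(p) with some successor in Z. Already a fixed point.
Sat(E[p U (~r & p)]) = {t3, t4}
A[p U E[p U (~r & p)]]: least fixpoint, start Z0 = Sat(E[p U (~r & p)]) = {t3, t4}, add states in Sat(p) with every successor in Z. Already a fixed point.
Sat(A[p U E[p U (~r & p)]]) = {t3, t4}
Sat((b | p) | A[p U E[p U (~r & p)]]) = {t2, t3, t4}
EF ((b | p) | A[p U E[p U (~r & p)]]): least fixpoint, start Z0 = {t2, t3, t4}, add states with some successor in Z. Already a fixed point.
Sat(EF ((b | p) | A[p U E[p U (~r & p)]])) = {t2, t3, t4}
|Sat(EF ((b | p) | A[p U E[p U (~r & p)]]))| = |{t2, t3, t4}| = 3.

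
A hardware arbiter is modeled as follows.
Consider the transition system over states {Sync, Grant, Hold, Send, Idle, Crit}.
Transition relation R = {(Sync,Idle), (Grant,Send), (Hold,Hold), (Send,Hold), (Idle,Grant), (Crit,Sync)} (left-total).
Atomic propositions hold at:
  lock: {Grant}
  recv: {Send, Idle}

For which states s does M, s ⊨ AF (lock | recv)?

Sat(lock | recv) = {Grant, Send, Idle}
AF (lock | recv): least fixpoint, start Z0 = {Grant, Send, Idle}, add states with every successor in Z. Z1 = {Sync, Grant, Send, Idle}; Z2 = {Sync, Grant, Send, Idle, Crit}; fixed.
Sat(AF (lock | recv)) = {Sync, Grant, Send, Idle, Crit}

{Sync, Grant, Send, Idle, Crit}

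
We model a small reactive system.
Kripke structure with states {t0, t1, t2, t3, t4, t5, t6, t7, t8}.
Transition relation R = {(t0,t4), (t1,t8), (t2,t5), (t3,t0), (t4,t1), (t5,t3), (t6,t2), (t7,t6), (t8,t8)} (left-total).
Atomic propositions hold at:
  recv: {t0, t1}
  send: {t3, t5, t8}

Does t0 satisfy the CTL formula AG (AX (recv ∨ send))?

Sat(recv ∨ send) = {t0, t1, t3, t5, t8}
Sat(AX (recv ∨ send)) = {s : every successor in {t0, t1, t3, t5, t8}} = {t1, t2, t3, t4, t5, t8}
AG (AX (recv ∨ send)): greatest fixpoint, start Z0 = {t1, t2, t3, t4, t5, t8}, keep only states in Sat with every successor in Z. Z1 = {t1, t2, t4, t5, t8}; Z2 = {t1, t2, t4, t8}; Z3 = {t1, t4, t8}; fixed.
Sat(AG (AX (recv ∨ send))) = {t1, t4, t8}
t0 ∉ Sat(AG (AX (recv ∨ send))) = {t1, t4, t8}, so the formula does not hold at t0.

No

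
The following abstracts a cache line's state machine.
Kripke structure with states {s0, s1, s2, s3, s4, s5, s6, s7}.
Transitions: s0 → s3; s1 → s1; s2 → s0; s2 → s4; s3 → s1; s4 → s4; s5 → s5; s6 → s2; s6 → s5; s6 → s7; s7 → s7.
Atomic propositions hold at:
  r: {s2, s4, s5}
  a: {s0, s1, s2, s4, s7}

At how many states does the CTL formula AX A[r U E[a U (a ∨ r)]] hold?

7

Sat(a ∨ r) = {s0, s1, s2, s4, s5, s7}
E[a U (a ∨ r)]: least fixpoint, start Z0 = Sat((a ∨ r)) = {s0, s1, s2, s4, s5, s7}, add states in Sat(a) with some successor in Z. Already a fixed point.
Sat(E[a U (a ∨ r)]) = {s0, s1, s2, s4, s5, s7}
A[r U E[a U (a ∨ r)]]: least fixpoint, start Z0 = Sat(E[a U (a ∨ r)]) = {s0, s1, s2, s4, s5, s7}, add states in Sat(r) with every successor in Z. Already a fixed point.
Sat(A[r U E[a U (a ∨ r)]]) = {s0, s1, s2, s4, s5, s7}
Sat(AX A[r U E[a U (a ∨ r)]]) = {s : every successor in {s0, s1, s2, s4, s5, s7}} = {s1, s2, s3, s4, s5, s6, s7}
|Sat(AX A[r U E[a U (a ∨ r)]])| = |{s1, s2, s3, s4, s5, s6, s7}| = 7.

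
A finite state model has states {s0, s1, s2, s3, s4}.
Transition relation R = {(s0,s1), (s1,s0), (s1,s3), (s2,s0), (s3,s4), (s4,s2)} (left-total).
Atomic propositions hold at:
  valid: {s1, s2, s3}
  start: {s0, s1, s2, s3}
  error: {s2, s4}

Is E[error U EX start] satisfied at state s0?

Yes

Sat(EX start) = {s : some successor in {s0, s1, s2, s3}} = {s0, s1, s2, s4}
E[error U EX start]: least fixpoint, start Z0 = Sat(EX start) = {s0, s1, s2, s4}, add states in Sat(error) with some successor in Z. Already a fixed point.
Sat(E[error U EX start]) = {s0, s1, s2, s4}
s0 ∈ Sat(E[error U EX start]) = {s0, s1, s2, s4}, so the formula holds at s0.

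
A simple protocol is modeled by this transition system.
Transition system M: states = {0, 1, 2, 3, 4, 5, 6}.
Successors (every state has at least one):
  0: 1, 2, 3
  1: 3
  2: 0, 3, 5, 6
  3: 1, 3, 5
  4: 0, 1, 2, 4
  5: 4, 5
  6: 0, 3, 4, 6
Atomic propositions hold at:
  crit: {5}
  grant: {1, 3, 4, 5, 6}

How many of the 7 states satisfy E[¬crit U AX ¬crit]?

Sat(¬crit) = {0, 1, 2, 3, 4, 6}
Sat(AX ¬crit) = {s : every successor in {0, 1, 2, 3, 4, 6}} = {0, 1, 4, 6}
E[¬crit U AX ¬crit]: least fixpoint, start Z0 = Sat(AX ¬crit) = {0, 1, 4, 6}, add states in Sat(¬crit) with some successor in Z. Z1 = {0, 1, 2, 3, 4, 6}; fixed.
Sat(E[¬crit U AX ¬crit]) = {0, 1, 2, 3, 4, 6}
|Sat(E[¬crit U AX ¬crit])| = |{0, 1, 2, 3, 4, 6}| = 6.

6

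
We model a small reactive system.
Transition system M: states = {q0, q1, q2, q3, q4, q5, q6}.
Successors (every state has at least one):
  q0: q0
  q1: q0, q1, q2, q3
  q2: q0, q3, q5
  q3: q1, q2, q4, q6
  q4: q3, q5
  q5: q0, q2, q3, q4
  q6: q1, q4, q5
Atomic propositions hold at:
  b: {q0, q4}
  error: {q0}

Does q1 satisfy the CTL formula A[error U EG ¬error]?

Sat(¬error) = {q1, q2, q3, q4, q5, q6}
EG ¬error: greatest fixpoint, start Z0 = {q1, q2, q3, q4, q5, q6}, keep only states in Sat with some successor in Z. Already a fixed point.
Sat(EG ¬error) = {q1, q2, q3, q4, q5, q6}
A[error U EG ¬error]: least fixpoint, start Z0 = Sat(EG ¬error) = {q1, q2, q3, q4, q5, q6}, add states in Sat(error) with every successor in Z. Already a fixed point.
Sat(A[error U EG ¬error]) = {q1, q2, q3, q4, q5, q6}
q1 ∈ Sat(A[error U EG ¬error]) = {q1, q2, q3, q4, q5, q6}, so the formula holds at q1.

Yes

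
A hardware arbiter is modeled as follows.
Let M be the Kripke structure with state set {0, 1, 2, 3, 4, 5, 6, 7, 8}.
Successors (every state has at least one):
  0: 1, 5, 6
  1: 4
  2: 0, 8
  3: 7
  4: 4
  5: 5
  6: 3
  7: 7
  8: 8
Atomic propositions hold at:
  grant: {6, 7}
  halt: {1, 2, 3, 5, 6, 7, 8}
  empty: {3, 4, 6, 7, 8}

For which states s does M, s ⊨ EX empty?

{0, 1, 2, 3, 4, 6, 7, 8}

Sat(EX empty) = {s : some successor in {3, 4, 6, 7, 8}} = {0, 1, 2, 3, 4, 6, 7, 8}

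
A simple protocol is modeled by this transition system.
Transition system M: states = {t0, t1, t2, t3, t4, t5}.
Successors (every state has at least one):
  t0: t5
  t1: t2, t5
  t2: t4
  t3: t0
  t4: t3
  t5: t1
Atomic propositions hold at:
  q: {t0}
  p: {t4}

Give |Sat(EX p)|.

Sat(EX p) = {s : some successor in {t4}} = {t2}
|Sat(EX p)| = |{t2}| = 1.

1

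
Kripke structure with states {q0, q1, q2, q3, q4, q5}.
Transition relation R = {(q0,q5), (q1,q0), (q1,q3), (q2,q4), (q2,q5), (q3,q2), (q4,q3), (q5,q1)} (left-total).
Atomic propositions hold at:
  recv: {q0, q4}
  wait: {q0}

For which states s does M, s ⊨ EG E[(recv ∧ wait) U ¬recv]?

{q0, q1, q2, q3, q5}

Sat(recv ∧ wait) = {q0}
Sat(¬recv) = {q1, q2, q3, q5}
E[(recv ∧ wait) U ¬recv]: least fixpoint, start Z0 = Sat(¬recv) = {q1, q2, q3, q5}, add states in Sat(recv ∧ wait) with some successor in Z. Z1 = {q0, q1, q2, q3, q5}; fixed.
Sat(E[(recv ∧ wait) U ¬recv]) = {q0, q1, q2, q3, q5}
EG E[(recv ∧ wait) U ¬recv]: greatest fixpoint, start Z0 = {q0, q1, q2, q3, q5}, keep only states in Sat with some successor in Z. Already a fixed point.
Sat(EG E[(recv ∧ wait) U ¬recv]) = {q0, q1, q2, q3, q5}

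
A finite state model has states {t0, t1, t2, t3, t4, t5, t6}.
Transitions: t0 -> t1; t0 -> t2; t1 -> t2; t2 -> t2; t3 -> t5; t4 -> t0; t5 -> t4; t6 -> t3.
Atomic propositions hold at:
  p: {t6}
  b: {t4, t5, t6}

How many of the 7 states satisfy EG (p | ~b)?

3

Sat(~b) = {t0, t1, t2, t3}
Sat(p | ~b) = {t0, t1, t2, t3, t6}
EG (p | ~b): greatest fixpoint, start Z0 = {t0, t1, t2, t3, t6}, keep only states in Sat with some successor in Z. Z1 = {t0, t1, t2, t6}; Z2 = {t0, t1, t2}; fixed.
Sat(EG (p | ~b)) = {t0, t1, t2}
|Sat(EG (p | ~b))| = |{t0, t1, t2}| = 3.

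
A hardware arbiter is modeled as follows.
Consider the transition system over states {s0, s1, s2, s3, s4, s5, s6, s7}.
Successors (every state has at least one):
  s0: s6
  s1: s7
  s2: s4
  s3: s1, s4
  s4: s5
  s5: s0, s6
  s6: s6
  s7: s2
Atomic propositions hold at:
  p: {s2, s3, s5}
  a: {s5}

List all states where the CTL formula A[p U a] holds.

{s5}

A[p U a]: least fixpoint, start Z0 = Sat(a) = {s5}, add states in Sat(p) with every successor in Z. Already a fixed point.
Sat(A[p U a]) = {s5}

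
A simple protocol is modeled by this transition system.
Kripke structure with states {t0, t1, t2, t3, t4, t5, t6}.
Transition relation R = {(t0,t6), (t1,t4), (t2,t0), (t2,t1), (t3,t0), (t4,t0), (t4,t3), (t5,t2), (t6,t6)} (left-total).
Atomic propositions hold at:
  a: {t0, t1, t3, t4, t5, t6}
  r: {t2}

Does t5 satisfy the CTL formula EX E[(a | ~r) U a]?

Sat(~r) = {t0, t1, t3, t4, t5, t6}
Sat(a | ~r) = {t0, t1, t3, t4, t5, t6}
E[(a | ~r) U a]: least fixpoint, start Z0 = Sat(a) = {t0, t1, t3, t4, t5, t6}, add states in Sat(a | ~r) with some successor in Z. Already a fixed point.
Sat(E[(a | ~r) U a]) = {t0, t1, t3, t4, t5, t6}
Sat(EX E[(a | ~r) U a]) = {s : some successor in {t0, t1, t3, t4, t5, t6}} = {t0, t1, t2, t3, t4, t6}
t5 ∉ Sat(EX E[(a | ~r) U a]) = {t0, t1, t2, t3, t4, t6}, so the formula does not hold at t5.

No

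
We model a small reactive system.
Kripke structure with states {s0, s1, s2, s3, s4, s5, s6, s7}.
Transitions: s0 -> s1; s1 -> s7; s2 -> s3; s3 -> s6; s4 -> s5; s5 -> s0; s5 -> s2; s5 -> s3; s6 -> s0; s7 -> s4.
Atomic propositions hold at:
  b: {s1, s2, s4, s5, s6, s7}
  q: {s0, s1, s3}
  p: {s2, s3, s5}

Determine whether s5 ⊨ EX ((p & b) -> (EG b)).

Yes

Sat(p & b) = {s2, s5}
EG b: greatest fixpoint, start Z0 = {s1, s2, s4, s5, s6, s7}, keep only states in Sat with some successor in Z. Z1 = {s1, s4, s5, s7}; Z2 = {s1, s4, s7}; Z3 = {s1, s7}; Z4 = {s1}; Z5 = ∅; fixed.
Sat(EG b) = ∅
Sat((p & b) -> (EG b)) = {s0, s1, s3, s4, s6, s7}
Sat(EX ((p & b) -> (EG b))) = {s : some successor in {s0, s1, s3, s4, s6, s7}} = {s0, s1, s2, s3, s5, s6, s7}
s5 ∈ Sat(EX ((p & b) -> (EG b))) = {s0, s1, s2, s3, s5, s6, s7}, so the formula holds at s5.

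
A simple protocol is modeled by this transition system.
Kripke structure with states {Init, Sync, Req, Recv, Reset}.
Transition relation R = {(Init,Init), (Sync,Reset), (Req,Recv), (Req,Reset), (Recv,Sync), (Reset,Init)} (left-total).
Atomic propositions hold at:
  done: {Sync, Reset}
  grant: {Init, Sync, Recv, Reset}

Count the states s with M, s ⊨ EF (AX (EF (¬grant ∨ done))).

3

Sat(¬grant) = {Req}
Sat(¬grant ∨ done) = {Sync, Req, Reset}
EF (¬grant ∨ done): least fixpoint, start Z0 = {Sync, Req, Reset}, add states with some successor in Z. Z1 = {Sync, Req, Recv, Reset}; fixed.
Sat(EF (¬grant ∨ done)) = {Sync, Req, Recv, Reset}
Sat(AX (EF (¬grant ∨ done))) = {s : every successor in {Sync, Req, Recv, Reset}} = {Sync, Req, Recv}
EF (AX (EF (¬grant ∨ done))): least fixpoint, start Z0 = {Sync, Req, Recv}, add states with some successor in Z. Already a fixed point.
Sat(EF (AX (EF (¬grant ∨ done)))) = {Sync, Req, Recv}
|Sat(EF (AX (EF (¬grant ∨ done))))| = |{Sync, Req, Recv}| = 3.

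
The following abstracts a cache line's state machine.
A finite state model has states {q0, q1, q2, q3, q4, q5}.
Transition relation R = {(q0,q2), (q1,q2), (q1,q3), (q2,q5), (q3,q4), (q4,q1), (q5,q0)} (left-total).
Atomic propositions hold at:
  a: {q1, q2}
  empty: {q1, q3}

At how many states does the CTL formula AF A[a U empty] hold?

3

A[a U empty]: least fixpoint, start Z0 = Sat(empty) = {q1, q3}, add states in Sat(a) with every successor in Z. Already a fixed point.
Sat(A[a U empty]) = {q1, q3}
AF A[a U empty]: least fixpoint, start Z0 = {q1, q3}, add states with every successor in Z. Z1 = {q1, q3, q4}; fixed.
Sat(AF A[a U empty]) = {q1, q3, q4}
|Sat(AF A[a U empty])| = |{q1, q3, q4}| = 3.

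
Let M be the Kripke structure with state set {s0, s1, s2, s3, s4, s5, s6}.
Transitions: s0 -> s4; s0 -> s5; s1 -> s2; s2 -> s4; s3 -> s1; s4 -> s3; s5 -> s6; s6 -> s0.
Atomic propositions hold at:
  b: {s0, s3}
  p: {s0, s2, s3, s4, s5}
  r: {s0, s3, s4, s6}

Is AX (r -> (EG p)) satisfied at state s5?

EG p: greatest fixpoint, start Z0 = {s0, s2, s3, s4, s5}, keep only states in Sat with some successor in Z. Z1 = {s0, s2, s4}; Z2 = {s0, s2}; Z3 = ∅; fixed.
Sat(EG p) = ∅
Sat(r -> (EG p)) = {s1, s2, s5}
Sat(AX (r -> (EG p))) = {s : every successor in {s1, s2, s5}} = {s1, s3}
s5 ∉ Sat(AX (r -> (EG p))) = {s1, s3}, so the formula does not hold at s5.

No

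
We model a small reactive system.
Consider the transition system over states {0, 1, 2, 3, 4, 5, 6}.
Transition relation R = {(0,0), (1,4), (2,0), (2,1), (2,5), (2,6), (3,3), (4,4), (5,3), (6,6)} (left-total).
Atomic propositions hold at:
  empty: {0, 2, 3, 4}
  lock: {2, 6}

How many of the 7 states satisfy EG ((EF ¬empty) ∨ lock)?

2

Sat(¬empty) = {1, 5, 6}
EF ¬empty: least fixpoint, start Z0 = {1, 5, 6}, add states with some successor in Z. Z1 = {1, 2, 5, 6}; fixed.
Sat(EF ¬empty) = {1, 2, 5, 6}
Sat((EF ¬empty) ∨ lock) = {1, 2, 5, 6}
EG ((EF ¬empty) ∨ lock): greatest fixpoint, start Z0 = {1, 2, 5, 6}, keep only states in Sat with some successor in Z. Z1 = {2, 6}; fixed.
Sat(EG ((EF ¬empty) ∨ lock)) = {2, 6}
|Sat(EG ((EF ¬empty) ∨ lock))| = |{2, 6}| = 2.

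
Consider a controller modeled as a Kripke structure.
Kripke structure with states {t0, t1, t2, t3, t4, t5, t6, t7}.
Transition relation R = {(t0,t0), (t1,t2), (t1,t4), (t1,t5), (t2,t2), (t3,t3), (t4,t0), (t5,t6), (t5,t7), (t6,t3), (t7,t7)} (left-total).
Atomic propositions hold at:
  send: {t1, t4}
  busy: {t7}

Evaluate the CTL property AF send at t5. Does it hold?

No

AF send: least fixpoint, start Z0 = {t1, t4}, add states with every successor in Z. Already a fixed point.
Sat(AF send) = {t1, t4}
t5 ∉ Sat(AF send) = {t1, t4}, so the formula does not hold at t5.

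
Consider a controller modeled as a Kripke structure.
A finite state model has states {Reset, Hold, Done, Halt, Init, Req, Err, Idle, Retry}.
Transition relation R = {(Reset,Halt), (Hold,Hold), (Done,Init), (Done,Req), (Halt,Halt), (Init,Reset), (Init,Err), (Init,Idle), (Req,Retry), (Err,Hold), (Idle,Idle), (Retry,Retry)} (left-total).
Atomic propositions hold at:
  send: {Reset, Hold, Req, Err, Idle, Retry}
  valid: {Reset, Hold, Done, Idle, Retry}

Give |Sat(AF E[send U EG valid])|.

5

EG valid: greatest fixpoint, start Z0 = {Reset, Hold, Done, Idle, Retry}, keep only states in Sat with some successor in Z. Z1 = {Hold, Idle, Retry}; fixed.
Sat(EG valid) = {Hold, Idle, Retry}
E[send U EG valid]: least fixpoint, start Z0 = Sat(EG valid) = {Hold, Idle, Retry}, add states in Sat(send) with some successor in Z. Z1 = {Hold, Req, Err, Idle, Retry}; fixed.
Sat(E[send U EG valid]) = {Hold, Req, Err, Idle, Retry}
AF E[send U EG valid]: least fixpoint, start Z0 = {Hold, Req, Err, Idle, Retry}, add states with every successor in Z. Already a fixed point.
Sat(AF E[send U EG valid]) = {Hold, Req, Err, Idle, Retry}
|Sat(AF E[send U EG valid])| = |{Hold, Req, Err, Idle, Retry}| = 5.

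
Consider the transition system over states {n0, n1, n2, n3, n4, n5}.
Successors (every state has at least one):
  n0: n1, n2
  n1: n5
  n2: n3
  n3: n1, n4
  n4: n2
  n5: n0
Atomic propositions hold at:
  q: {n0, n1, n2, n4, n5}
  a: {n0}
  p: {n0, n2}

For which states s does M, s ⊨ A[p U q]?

A[p U q]: least fixpoint, start Z0 = Sat(q) = {n0, n1, n2, n4, n5}, add states in Sat(p) with every successor in Z. Already a fixed point.
Sat(A[p U q]) = {n0, n1, n2, n4, n5}

{n0, n1, n2, n4, n5}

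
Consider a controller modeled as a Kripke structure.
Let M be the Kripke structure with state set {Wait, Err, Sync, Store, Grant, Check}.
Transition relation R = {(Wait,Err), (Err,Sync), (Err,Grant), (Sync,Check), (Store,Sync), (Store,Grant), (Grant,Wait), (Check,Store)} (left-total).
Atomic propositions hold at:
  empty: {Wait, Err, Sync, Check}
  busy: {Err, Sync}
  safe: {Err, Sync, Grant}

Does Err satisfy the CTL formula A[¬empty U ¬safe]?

Sat(¬empty) = {Store, Grant}
Sat(¬safe) = {Wait, Store, Check}
A[¬empty U ¬safe]: least fixpoint, start Z0 = Sat(¬safe) = {Wait, Store, Check}, add states in Sat(¬empty) with every successor in Z. Z1 = {Wait, Store, Grant, Check}; fixed.
Sat(A[¬empty U ¬safe]) = {Wait, Store, Grant, Check}
Err ∉ Sat(A[¬empty U ¬safe]) = {Wait, Store, Grant, Check}, so the formula does not hold at Err.

No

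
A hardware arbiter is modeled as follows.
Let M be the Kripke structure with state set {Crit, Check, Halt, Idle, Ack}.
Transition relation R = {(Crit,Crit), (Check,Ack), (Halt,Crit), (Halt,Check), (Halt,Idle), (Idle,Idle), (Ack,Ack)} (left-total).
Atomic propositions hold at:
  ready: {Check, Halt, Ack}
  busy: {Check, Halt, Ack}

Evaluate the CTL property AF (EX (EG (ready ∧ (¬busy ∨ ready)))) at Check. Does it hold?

Yes

Sat(¬busy) = {Crit, Idle}
Sat(¬busy ∨ ready) = {Crit, Check, Halt, Idle, Ack}
Sat(ready ∧ (¬busy ∨ ready)) = {Check, Halt, Ack}
EG (ready ∧ (¬busy ∨ ready)): greatest fixpoint, start Z0 = {Check, Halt, Ack}, keep only states in Sat with some successor in Z. Already a fixed point.
Sat(EG (ready ∧ (¬busy ∨ ready))) = {Check, Halt, Ack}
Sat(EX (EG (ready ∧ (¬busy ∨ ready)))) = {s : some successor in {Check, Halt, Ack}} = {Check, Halt, Ack}
AF (EX (EG (ready ∧ (¬busy ∨ ready)))): least fixpoint, start Z0 = {Check, Halt, Ack}, add states with every successor in Z. Already a fixed point.
Sat(AF (EX (EG (ready ∧ (¬busy ∨ ready))))) = {Check, Halt, Ack}
Check ∈ Sat(AF (EX (EG (ready ∧ (¬busy ∨ ready))))) = {Check, Halt, Ack}, so the formula holds at Check.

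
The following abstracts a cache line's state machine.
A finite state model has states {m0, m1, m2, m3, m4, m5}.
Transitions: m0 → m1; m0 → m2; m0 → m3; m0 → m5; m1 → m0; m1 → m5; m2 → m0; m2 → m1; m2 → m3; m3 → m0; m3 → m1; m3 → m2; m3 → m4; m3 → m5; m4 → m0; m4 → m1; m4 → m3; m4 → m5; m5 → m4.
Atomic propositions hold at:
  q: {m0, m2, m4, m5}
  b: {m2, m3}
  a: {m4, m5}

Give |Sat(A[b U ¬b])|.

4

Sat(¬b) = {m0, m1, m4, m5}
A[b U ¬b]: least fixpoint, start Z0 = Sat(¬b) = {m0, m1, m4, m5}, add states in Sat(b) with every successor in Z. Already a fixed point.
Sat(A[b U ¬b]) = {m0, m1, m4, m5}
|Sat(A[b U ¬b])| = |{m0, m1, m4, m5}| = 4.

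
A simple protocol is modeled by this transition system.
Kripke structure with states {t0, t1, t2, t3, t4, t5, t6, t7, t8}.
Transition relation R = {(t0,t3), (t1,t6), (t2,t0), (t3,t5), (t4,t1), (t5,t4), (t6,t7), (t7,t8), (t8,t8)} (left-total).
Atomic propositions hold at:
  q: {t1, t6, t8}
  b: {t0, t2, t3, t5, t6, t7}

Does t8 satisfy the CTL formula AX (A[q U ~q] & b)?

No

Sat(~q) = {t0, t2, t3, t4, t5, t7}
A[q U ~q]: least fixpoint, start Z0 = Sat(~q) = {t0, t2, t3, t4, t5, t7}, add states in Sat(q) with every successor in Z. Z1 = {t0, t2, t3, t4, t5, t6, t7}; Z2 = {t0, t1, t2, t3, t4, t5, t6, t7}; fixed.
Sat(A[q U ~q]) = {t0, t1, t2, t3, t4, t5, t6, t7}
Sat(A[q U ~q] & b) = {t0, t2, t3, t5, t6, t7}
Sat(AX (A[q U ~q] & b)) = {s : every successor in {t0, t2, t3, t5, t6, t7}} = {t0, t1, t2, t3, t6}
t8 ∉ Sat(AX (A[q U ~q] & b)) = {t0, t1, t2, t3, t6}, so the formula does not hold at t8.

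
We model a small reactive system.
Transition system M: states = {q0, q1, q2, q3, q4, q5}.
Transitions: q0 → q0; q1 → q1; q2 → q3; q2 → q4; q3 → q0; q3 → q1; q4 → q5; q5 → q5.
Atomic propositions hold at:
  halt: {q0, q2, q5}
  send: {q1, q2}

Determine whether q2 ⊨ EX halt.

Sat(EX halt) = {s : some successor in {q0, q2, q5}} = {q0, q3, q4, q5}
q2 ∉ Sat(EX halt) = {q0, q3, q4, q5}, so the formula does not hold at q2.

No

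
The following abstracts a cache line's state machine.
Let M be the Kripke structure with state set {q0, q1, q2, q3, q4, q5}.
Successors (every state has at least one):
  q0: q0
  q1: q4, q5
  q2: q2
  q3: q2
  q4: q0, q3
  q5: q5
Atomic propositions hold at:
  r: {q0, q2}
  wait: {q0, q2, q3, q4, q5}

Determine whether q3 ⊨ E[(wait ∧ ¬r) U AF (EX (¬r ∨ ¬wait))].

Sat(¬r) = {q1, q3, q4, q5}
Sat(wait ∧ ¬r) = {q3, q4, q5}
Sat(¬wait) = {q1}
Sat(¬r ∨ ¬wait) = {q1, q3, q4, q5}
Sat(EX (¬r ∨ ¬wait)) = {s : some successor in {q1, q3, q4, q5}} = {q1, q4, q5}
AF (EX (¬r ∨ ¬wait)): least fixpoint, start Z0 = {q1, q4, q5}, add states with every successor in Z. Already a fixed point.
Sat(AF (EX (¬r ∨ ¬wait))) = {q1, q4, q5}
E[(wait ∧ ¬r) U AF (EX (¬r ∨ ¬wait))]: least fixpoint, start Z0 = Sat(AF (EX (¬r ∨ ¬wait))) = {q1, q4, q5}, add states in Sat(wait ∧ ¬r) with some successor in Z. Already a fixed point.
Sat(E[(wait ∧ ¬r) U AF (EX (¬r ∨ ¬wait))]) = {q1, q4, q5}
q3 ∉ Sat(E[(wait ∧ ¬r) U AF (EX (¬r ∨ ¬wait))]) = {q1, q4, q5}, so the formula does not hold at q3.

No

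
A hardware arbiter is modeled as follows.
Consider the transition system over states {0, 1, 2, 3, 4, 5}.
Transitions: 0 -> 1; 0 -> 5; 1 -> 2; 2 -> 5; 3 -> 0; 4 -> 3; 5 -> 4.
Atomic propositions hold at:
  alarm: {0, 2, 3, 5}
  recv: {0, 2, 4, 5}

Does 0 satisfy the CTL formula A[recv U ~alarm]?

Yes

Sat(~alarm) = {1, 4}
A[recv U ~alarm]: least fixpoint, start Z0 = Sat(~alarm) = {1, 4}, add states in Sat(recv) with every successor in Z. Z1 = {1, 4, 5}; Z2 = {0, 1, 2, 4, 5}; fixed.
Sat(A[recv U ~alarm]) = {0, 1, 2, 4, 5}
0 ∈ Sat(A[recv U ~alarm]) = {0, 1, 2, 4, 5}, so the formula holds at 0.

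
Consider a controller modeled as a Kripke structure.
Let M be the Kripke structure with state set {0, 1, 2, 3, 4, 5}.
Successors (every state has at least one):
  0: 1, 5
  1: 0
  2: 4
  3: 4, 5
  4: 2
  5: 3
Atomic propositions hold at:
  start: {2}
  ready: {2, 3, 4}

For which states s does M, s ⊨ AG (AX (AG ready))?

AG ready: greatest fixpoint, start Z0 = {2, 3, 4}, keep only states in Sat with every successor in Z. Z1 = {2, 4}; fixed.
Sat(AG ready) = {2, 4}
Sat(AX (AG ready)) = {s : every successor in {2, 4}} = {2, 4}
AG (AX (AG ready)): greatest fixpoint, start Z0 = {2, 4}, keep only states in Sat with every successor in Z. Already a fixed point.
Sat(AG (AX (AG ready))) = {2, 4}

{2, 4}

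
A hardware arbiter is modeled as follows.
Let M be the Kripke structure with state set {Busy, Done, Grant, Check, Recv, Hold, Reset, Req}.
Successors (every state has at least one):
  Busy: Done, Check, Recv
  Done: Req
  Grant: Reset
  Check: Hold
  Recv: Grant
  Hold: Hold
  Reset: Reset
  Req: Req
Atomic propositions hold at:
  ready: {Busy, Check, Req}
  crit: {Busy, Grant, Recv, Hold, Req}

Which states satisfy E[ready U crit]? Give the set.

{Busy, Grant, Check, Recv, Hold, Req}

E[ready U crit]: least fixpoint, start Z0 = Sat(crit) = {Busy, Grant, Recv, Hold, Req}, add states in Sat(ready) with some successor in Z. Z1 = {Busy, Grant, Check, Recv, Hold, Req}; fixed.
Sat(E[ready U crit]) = {Busy, Grant, Check, Recv, Hold, Req}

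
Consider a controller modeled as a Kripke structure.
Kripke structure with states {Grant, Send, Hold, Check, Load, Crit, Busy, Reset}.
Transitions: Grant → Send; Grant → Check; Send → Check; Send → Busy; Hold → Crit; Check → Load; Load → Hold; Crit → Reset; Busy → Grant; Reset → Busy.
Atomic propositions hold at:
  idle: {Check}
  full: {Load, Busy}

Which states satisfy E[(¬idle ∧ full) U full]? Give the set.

Sat(¬idle) = {Grant, Send, Hold, Load, Crit, Busy, Reset}
Sat(¬idle ∧ full) = {Load, Busy}
E[(¬idle ∧ full) U full]: least fixpoint, start Z0 = Sat(full) = {Load, Busy}, add states in Sat(¬idle ∧ full) with some successor in Z. Already a fixed point.
Sat(E[(¬idle ∧ full) U full]) = {Load, Busy}

{Load, Busy}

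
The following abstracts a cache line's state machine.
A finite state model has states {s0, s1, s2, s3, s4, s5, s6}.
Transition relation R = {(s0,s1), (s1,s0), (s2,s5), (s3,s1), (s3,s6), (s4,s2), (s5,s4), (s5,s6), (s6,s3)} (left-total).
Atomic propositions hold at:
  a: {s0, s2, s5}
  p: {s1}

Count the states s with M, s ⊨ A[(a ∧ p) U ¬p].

6

Sat(a ∧ p) = ∅
Sat(¬p) = {s0, s2, s3, s4, s5, s6}
A[(a ∧ p) U ¬p]: least fixpoint, start Z0 = Sat(¬p) = {s0, s2, s3, s4, s5, s6}, add states in Sat(a ∧ p) with every successor in Z. Already a fixed point.
Sat(A[(a ∧ p) U ¬p]) = {s0, s2, s3, s4, s5, s6}
|Sat(A[(a ∧ p) U ¬p])| = |{s0, s2, s3, s4, s5, s6}| = 6.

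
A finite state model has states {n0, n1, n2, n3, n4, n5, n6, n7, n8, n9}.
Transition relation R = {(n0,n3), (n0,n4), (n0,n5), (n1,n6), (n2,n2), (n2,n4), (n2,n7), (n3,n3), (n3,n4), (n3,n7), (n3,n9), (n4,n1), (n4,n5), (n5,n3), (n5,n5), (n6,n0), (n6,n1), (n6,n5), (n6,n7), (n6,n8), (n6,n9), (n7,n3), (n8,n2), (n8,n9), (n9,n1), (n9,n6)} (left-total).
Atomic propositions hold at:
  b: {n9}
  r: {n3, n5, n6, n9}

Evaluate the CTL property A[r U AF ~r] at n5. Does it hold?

Sat(~r) = {n0, n1, n2, n4, n7, n8}
AF ~r: least fixpoint, start Z0 = {n0, n1, n2, n4, n7, n8}, add states with every successor in Z. Already a fixed point.
Sat(AF ~r) = {n0, n1, n2, n4, n7, n8}
A[r U AF ~r]: least fixpoint, start Z0 = Sat(AF ~r) = {n0, n1, n2, n4, n7, n8}, add states in Sat(r) with every successor in Z. Already a fixed point.
Sat(A[r U AF ~r]) = {n0, n1, n2, n4, n7, n8}
n5 ∉ Sat(A[r U AF ~r]) = {n0, n1, n2, n4, n7, n8}, so the formula does not hold at n5.

No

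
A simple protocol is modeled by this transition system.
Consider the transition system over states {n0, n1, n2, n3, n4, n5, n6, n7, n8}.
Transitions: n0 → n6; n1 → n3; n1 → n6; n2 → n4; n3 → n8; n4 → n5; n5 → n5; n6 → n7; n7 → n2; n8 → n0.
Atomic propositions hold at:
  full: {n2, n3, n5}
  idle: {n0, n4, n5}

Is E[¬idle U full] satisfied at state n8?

No

Sat(¬idle) = {n1, n2, n3, n6, n7, n8}
E[¬idle U full]: least fixpoint, start Z0 = Sat(full) = {n2, n3, n5}, add states in Sat(¬idle) with some successor in Z. Z1 = {n1, n2, n3, n5, n7}; Z2 = {n1, n2, n3, n5, n6, n7}; fixed.
Sat(E[¬idle U full]) = {n1, n2, n3, n5, n6, n7}
n8 ∉ Sat(E[¬idle U full]) = {n1, n2, n3, n5, n6, n7}, so the formula does not hold at n8.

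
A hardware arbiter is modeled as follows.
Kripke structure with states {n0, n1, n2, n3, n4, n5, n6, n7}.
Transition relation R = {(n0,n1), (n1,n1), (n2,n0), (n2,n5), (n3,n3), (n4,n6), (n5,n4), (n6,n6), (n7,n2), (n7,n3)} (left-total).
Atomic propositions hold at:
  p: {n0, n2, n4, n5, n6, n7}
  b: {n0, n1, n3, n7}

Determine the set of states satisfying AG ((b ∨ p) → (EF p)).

{n4, n5, n6}

Sat(b ∨ p) = {n0, n1, n2, n3, n4, n5, n6, n7}
EF p: least fixpoint, start Z0 = {n0, n2, n4, n5, n6, n7}, add states with some successor in Z. Already a fixed point.
Sat(EF p) = {n0, n2, n4, n5, n6, n7}
Sat((b ∨ p) → (EF p)) = {n0, n2, n4, n5, n6, n7}
AG ((b ∨ p) → (EF p)): greatest fixpoint, start Z0 = {n0, n2, n4, n5, n6, n7}, keep only states in Sat with every successor in Z. Z1 = {n2, n4, n5, n6}; Z2 = {n4, n5, n6}; fixed.
Sat(AG ((b ∨ p) → (EF p))) = {n4, n5, n6}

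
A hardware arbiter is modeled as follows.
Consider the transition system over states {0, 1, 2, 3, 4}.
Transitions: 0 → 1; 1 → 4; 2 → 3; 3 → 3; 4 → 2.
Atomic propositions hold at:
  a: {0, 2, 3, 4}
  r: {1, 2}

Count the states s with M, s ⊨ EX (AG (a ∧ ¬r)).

2

Sat(¬r) = {0, 3, 4}
Sat(a ∧ ¬r) = {0, 3, 4}
AG (a ∧ ¬r): greatest fixpoint, start Z0 = {0, 3, 4}, keep only states in Sat with every successor in Z. Z1 = {3}; fixed.
Sat(AG (a ∧ ¬r)) = {3}
Sat(EX (AG (a ∧ ¬r))) = {s : some successor in {3}} = {2, 3}
|Sat(EX (AG (a ∧ ¬r)))| = |{2, 3}| = 2.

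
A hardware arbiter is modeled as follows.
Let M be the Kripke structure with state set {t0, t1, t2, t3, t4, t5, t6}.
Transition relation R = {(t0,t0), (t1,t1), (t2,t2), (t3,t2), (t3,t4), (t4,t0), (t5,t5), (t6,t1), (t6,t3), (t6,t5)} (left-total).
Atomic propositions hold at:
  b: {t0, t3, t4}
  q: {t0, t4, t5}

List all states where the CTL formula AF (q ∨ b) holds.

Sat(q ∨ b) = {t0, t3, t4, t5}
AF (q ∨ b): least fixpoint, start Z0 = {t0, t3, t4, t5}, add states with every successor in Z. Already a fixed point.
Sat(AF (q ∨ b)) = {t0, t3, t4, t5}

{t0, t3, t4, t5}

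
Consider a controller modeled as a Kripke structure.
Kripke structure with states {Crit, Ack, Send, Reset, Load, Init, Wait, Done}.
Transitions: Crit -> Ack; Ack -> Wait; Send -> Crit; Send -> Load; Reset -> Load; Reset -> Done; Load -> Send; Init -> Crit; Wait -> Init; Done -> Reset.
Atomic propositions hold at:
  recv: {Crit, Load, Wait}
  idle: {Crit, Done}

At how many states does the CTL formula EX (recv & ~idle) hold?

Sat(~idle) = {Ack, Send, Reset, Load, Init, Wait}
Sat(recv & ~idle) = {Load, Wait}
Sat(EX (recv & ~idle)) = {s : some successor in {Load, Wait}} = {Ack, Send, Reset}
|Sat(EX (recv & ~idle))| = |{Ack, Send, Reset}| = 3.

3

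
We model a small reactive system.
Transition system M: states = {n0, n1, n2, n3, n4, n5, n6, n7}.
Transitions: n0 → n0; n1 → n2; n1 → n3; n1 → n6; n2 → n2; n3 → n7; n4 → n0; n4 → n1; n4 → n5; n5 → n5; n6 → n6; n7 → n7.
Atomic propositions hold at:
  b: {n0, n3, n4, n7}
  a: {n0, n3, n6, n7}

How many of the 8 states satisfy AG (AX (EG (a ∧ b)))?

Sat(a ∧ b) = {n0, n3, n7}
EG (a ∧ b): greatest fixpoint, start Z0 = {n0, n3, n7}, keep only states in Sat with some successor in Z. Already a fixed point.
Sat(EG (a ∧ b)) = {n0, n3, n7}
Sat(AX (EG (a ∧ b))) = {s : every successor in {n0, n3, n7}} = {n0, n3, n7}
AG (AX (EG (a ∧ b))): greatest fixpoint, start Z0 = {n0, n3, n7}, keep only states in Sat with every successor in Z. Already a fixed point.
Sat(AG (AX (EG (a ∧ b)))) = {n0, n3, n7}
|Sat(AG (AX (EG (a ∧ b))))| = |{n0, n3, n7}| = 3.

3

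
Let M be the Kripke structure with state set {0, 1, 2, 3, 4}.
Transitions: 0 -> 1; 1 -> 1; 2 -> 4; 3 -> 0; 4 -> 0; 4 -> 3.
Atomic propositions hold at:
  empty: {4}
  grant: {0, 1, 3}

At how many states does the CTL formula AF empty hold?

2

AF empty: least fixpoint, start Z0 = {4}, add states with every successor in Z. Z1 = {2, 4}; fixed.
Sat(AF empty) = {2, 4}
|Sat(AF empty)| = |{2, 4}| = 2.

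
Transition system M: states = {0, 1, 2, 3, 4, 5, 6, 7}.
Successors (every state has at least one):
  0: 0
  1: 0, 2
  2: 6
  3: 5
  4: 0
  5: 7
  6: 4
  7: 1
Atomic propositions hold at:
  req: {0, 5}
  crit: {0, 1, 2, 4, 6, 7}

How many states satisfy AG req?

AG req: greatest fixpoint, start Z0 = {0, 5}, keep only states in Sat with every successor in Z. Z1 = {0}; fixed.
Sat(AG req) = {0}
|Sat(AG req)| = |{0}| = 1.

1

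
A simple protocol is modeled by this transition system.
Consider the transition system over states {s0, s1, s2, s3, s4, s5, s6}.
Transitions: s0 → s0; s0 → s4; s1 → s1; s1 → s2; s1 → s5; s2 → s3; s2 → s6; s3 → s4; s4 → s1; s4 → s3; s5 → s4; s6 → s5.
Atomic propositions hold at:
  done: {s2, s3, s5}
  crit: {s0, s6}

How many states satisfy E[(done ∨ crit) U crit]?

3

Sat(done ∨ crit) = {s0, s2, s3, s5, s6}
E[(done ∨ crit) U crit]: least fixpoint, start Z0 = Sat(crit) = {s0, s6}, add states in Sat(done ∨ crit) with some successor in Z. Z1 = {s0, s2, s6}; fixed.
Sat(E[(done ∨ crit) U crit]) = {s0, s2, s6}
|Sat(E[(done ∨ crit) U crit])| = |{s0, s2, s6}| = 3.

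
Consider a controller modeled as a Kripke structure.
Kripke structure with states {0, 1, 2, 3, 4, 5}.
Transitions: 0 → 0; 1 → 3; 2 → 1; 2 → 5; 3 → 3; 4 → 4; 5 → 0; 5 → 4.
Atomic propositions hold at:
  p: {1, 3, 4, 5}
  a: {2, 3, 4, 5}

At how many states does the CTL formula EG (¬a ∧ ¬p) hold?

Sat(¬a) = {0, 1}
Sat(¬p) = {0, 2}
Sat(¬a ∧ ¬p) = {0}
EG (¬a ∧ ¬p): greatest fixpoint, start Z0 = {0}, keep only states in Sat with some successor in Z. Already a fixed point.
Sat(EG (¬a ∧ ¬p)) = {0}
|Sat(EG (¬a ∧ ¬p))| = |{0}| = 1.

1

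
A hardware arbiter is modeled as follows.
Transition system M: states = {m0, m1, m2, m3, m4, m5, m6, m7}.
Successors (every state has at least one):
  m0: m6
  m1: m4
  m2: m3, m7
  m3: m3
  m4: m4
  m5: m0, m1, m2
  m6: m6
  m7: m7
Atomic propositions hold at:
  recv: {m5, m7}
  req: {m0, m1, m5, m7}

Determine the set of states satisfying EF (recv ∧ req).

Sat(recv ∧ req) = {m5, m7}
EF (recv ∧ req): least fixpoint, start Z0 = {m5, m7}, add states with some successor in Z. Z1 = {m2, m5, m7}; fixed.
Sat(EF (recv ∧ req)) = {m2, m5, m7}

{m2, m5, m7}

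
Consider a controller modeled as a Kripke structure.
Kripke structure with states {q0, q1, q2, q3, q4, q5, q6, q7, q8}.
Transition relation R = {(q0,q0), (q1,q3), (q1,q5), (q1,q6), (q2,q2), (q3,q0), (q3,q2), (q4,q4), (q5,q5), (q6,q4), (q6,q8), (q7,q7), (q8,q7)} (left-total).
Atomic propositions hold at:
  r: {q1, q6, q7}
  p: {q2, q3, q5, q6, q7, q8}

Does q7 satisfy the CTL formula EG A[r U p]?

A[r U p]: least fixpoint, start Z0 = Sat(p) = {q2, q3, q5, q6, q7, q8}, add states in Sat(r) with every successor in Z. Z1 = {q1, q2, q3, q5, q6, q7, q8}; fixed.
Sat(A[r U p]) = {q1, q2, q3, q5, q6, q7, q8}
EG A[r U p]: greatest fixpoint, start Z0 = {q1, q2, q3, q5, q6, q7, q8}, keep only states in Sat with some successor in Z. Already a fixed point.
Sat(EG A[r U p]) = {q1, q2, q3, q5, q6, q7, q8}
q7 ∈ Sat(EG A[r U p]) = {q1, q2, q3, q5, q6, q7, q8}, so the formula holds at q7.

Yes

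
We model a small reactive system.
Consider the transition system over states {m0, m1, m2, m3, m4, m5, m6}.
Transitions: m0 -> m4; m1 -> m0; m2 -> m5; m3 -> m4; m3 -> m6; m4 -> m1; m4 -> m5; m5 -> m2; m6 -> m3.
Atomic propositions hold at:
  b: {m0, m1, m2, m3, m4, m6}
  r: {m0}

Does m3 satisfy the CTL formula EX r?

No

Sat(EX r) = {s : some successor in {m0}} = {m1}
m3 ∉ Sat(EX r) = {m1}, so the formula does not hold at m3.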